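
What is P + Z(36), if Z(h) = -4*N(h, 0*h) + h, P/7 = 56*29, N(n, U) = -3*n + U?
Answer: 11836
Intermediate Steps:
N(n, U) = U - 3*n
P = 11368 (P = 7*(56*29) = 7*1624 = 11368)
Z(h) = 13*h (Z(h) = -4*(0*h - 3*h) + h = -4*(0 - 3*h) + h = -(-12)*h + h = 12*h + h = 13*h)
P + Z(36) = 11368 + 13*36 = 11368 + 468 = 11836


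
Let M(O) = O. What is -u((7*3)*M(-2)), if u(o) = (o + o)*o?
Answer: -3528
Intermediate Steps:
u(o) = 2*o² (u(o) = (2*o)*o = 2*o²)
-u((7*3)*M(-2)) = -2*((7*3)*(-2))² = -2*(21*(-2))² = -2*(-42)² = -2*1764 = -1*3528 = -3528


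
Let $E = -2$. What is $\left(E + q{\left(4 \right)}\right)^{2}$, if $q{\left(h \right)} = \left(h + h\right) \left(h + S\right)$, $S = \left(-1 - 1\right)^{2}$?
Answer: $3844$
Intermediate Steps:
$S = 4$ ($S = \left(-2\right)^{2} = 4$)
$q{\left(h \right)} = 2 h \left(4 + h\right)$ ($q{\left(h \right)} = \left(h + h\right) \left(h + 4\right) = 2 h \left(4 + h\right)$)
$\left(E + q{\left(4 \right)}\right)^{2} = \left(-2 + 2 \cdot 4 \left(4 + 4\right)\right)^{2} = \left(-2 + 2 \cdot 4 \cdot 8\right)^{2} = \left(-2 + 64\right)^{2} = 62^{2} = 3844$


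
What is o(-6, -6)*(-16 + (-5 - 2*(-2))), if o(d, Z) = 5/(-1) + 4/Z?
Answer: 289/3 ≈ 96.333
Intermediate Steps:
o(d, Z) = -5 + 4/Z (o(d, Z) = 5*(-1) + 4/Z = -5 + 4/Z)
o(-6, -6)*(-16 + (-5 - 2*(-2))) = (-5 + 4/(-6))*(-16 + (-5 - 2*(-2))) = (-5 + 4*(-⅙))*(-16 + (-5 + 4)) = (-5 - ⅔)*(-16 - 1) = -17/3*(-17) = 289/3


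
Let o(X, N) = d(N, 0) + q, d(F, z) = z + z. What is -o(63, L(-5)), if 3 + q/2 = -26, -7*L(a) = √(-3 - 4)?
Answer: 58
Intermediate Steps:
d(F, z) = 2*z
L(a) = -I*√7/7 (L(a) = -√(-3 - 4)/7 = -I*√7/7)
q = -58 (q = -6 + 2*(-26) = -6 - 52 = -58)
o(X, N) = -58 (o(X, N) = 2*0 - 58 = 0 - 58 = -58)
-o(63, L(-5)) = -1*(-58) = 58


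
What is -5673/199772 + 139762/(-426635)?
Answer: -30340834619/85229727220 ≈ -0.35599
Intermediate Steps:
-5673/199772 + 139762/(-426635) = -5673*1/199772 + 139762*(-1/426635) = -5673/199772 - 139762/426635 = -30340834619/85229727220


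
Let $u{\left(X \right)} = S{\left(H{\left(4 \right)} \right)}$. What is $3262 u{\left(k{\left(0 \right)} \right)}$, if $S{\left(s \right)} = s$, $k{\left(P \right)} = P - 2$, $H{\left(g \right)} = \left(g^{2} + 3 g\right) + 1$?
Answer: $94598$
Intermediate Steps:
$H{\left(g \right)} = 1 + g^{2} + 3 g$
$k{\left(P \right)} = -2 + P$
$u{\left(X \right)} = 29$ ($u{\left(X \right)} = 1 + 4^{2} + 3 \cdot 4 = 1 + 16 + 12 = 29$)
$3262 u{\left(k{\left(0 \right)} \right)} = 3262 \cdot 29 = 94598$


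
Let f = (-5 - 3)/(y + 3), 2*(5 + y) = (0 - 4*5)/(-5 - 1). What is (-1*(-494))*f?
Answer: 11856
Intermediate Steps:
y = -10/3 (y = -5 + ((0 - 4*5)/(-5 - 1))/2 = -5 + ((0 - 20)/(-6))/2 = -5 + (-20*(-1/6))/2 = -5 + (1/2)*(10/3) = -5 + 5/3 = -10/3 ≈ -3.3333)
f = 24 (f = (-5 - 3)/(-10/3 + 3) = -8/(-1/3) = -8*(-3) = 24)
(-1*(-494))*f = -1*(-494)*24 = 494*24 = 11856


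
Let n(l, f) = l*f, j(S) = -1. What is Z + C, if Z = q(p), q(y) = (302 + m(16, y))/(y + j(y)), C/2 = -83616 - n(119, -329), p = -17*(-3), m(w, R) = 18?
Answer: -444618/5 ≈ -88924.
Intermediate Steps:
n(l, f) = f*l
p = 51
C = -88930 (C = 2*(-83616 - (-329)*119) = 2*(-83616 - 1*(-39151)) = 2*(-83616 + 39151) = 2*(-44465) = -88930)
q(y) = 320/(-1 + y) (q(y) = (302 + 18)/(y - 1) = 320/(-1 + y))
Z = 32/5 (Z = 320/(-1 + 51) = 320/50 = 320*(1/50) = 32/5 ≈ 6.4000)
Z + C = 32/5 - 88930 = -444618/5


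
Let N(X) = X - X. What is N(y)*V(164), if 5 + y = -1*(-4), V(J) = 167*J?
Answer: 0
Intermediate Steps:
y = -1 (y = -5 - 1*(-4) = -5 + 4 = -1)
N(X) = 0
N(y)*V(164) = 0*(167*164) = 0*27388 = 0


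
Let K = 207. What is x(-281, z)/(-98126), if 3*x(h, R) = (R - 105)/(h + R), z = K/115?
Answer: -1/796418 ≈ -1.2556e-6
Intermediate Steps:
z = 9/5 (z = 207/115 = 207*(1/115) = 9/5 ≈ 1.8000)
x(h, R) = (-105 + R)/(3*(R + h)) (x(h, R) = ((R - 105)/(h + R))/3 = ((-105 + R)/(R + h))/3 = (-105 + R)/(3*(R + h)))
x(-281, z)/(-98126) = ((-35 + (⅓)*(9/5))/(9/5 - 281))/(-98126) = ((-35 + ⅗)/(-1396/5))*(-1/98126) = -5/1396*(-172/5)*(-1/98126) = (43/349)*(-1/98126) = -1/796418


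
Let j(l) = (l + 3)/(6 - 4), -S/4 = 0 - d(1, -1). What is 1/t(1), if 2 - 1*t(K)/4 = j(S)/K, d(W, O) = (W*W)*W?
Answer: -1/6 ≈ -0.16667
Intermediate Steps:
d(W, O) = W**3 (d(W, O) = W**2*W = W**3)
S = 4 (S = -4*(0 - 1*1**3) = -4*(0 - 1*1) = -4*(0 - 1) = -4*(-1) = 4)
j(l) = 3/2 + l/2 (j(l) = (3 + l)/2 = (3 + l)*(1/2) = 3/2 + l/2)
t(K) = 8 - 14/K (t(K) = 8 - 4*(3/2 + (1/2)*4)/K = 8 - 4*(3/2 + 2)/K = 8 - 14/K)
1/t(1) = 1/(8 - 14/1) = 1/(8 - 14*1) = 1/(8 - 14) = 1/(-6) = -1/6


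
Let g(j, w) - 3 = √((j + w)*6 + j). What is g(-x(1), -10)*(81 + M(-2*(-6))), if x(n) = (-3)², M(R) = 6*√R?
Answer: 3*(3 + I*√123)*(27 + 4*√3) ≈ 305.35 + 1128.8*I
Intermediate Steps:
x(n) = 9
g(j, w) = 3 + √(6*w + 7*j) (g(j, w) = 3 + √((j + w)*6 + j) = 3 + √((6*j + 6*w) + j) = 3 + √(6*w + 7*j))
g(-x(1), -10)*(81 + M(-2*(-6))) = (3 + √(6*(-10) + 7*(-1*9)))*(81 + 6*√(-2*(-6))) = (3 + √(-60 + 7*(-9)))*(81 + 6*√12) = (3 + √(-60 - 63))*(81 + 6*(2*√3)) = (3 + √(-123))*(81 + 12*√3) = (3 + I*√123)*(81 + 12*√3)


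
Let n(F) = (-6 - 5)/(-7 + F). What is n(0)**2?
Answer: 121/49 ≈ 2.4694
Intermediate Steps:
n(F) = -11/(-7 + F)
n(0)**2 = (-11/(-7 + 0))**2 = (-11/(-7))**2 = (-11*(-1/7))**2 = (11/7)**2 = 121/49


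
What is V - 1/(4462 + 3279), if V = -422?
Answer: -3266703/7741 ≈ -422.00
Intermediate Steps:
V - 1/(4462 + 3279) = -422 - 1/(4462 + 3279) = -422 - 1/7741 = -3266703/7741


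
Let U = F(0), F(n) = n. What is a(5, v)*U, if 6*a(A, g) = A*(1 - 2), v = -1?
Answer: 0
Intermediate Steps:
U = 0
a(A, g) = -A/6 (a(A, g) = (A*(1 - 2))/6 = (A*(-1))/6 = (-A)/6 = -A/6)
a(5, v)*U = -1/6*5*0 = -5/6*0 = 0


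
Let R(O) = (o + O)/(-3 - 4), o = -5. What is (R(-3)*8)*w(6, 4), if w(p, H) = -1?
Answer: -64/7 ≈ -9.1429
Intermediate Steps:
R(O) = 5/7 - O/7 (R(O) = (-5 + O)/(-3 - 4) = (-5 + O)/(-7) = (-5 + O)*(-1/7) = 5/7 - O/7)
(R(-3)*8)*w(6, 4) = ((5/7 - 1/7*(-3))*8)*(-1) = ((5/7 + 3/7)*8)*(-1) = ((8/7)*8)*(-1) = (64/7)*(-1) = -64/7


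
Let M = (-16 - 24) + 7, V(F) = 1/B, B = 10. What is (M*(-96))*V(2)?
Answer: 1584/5 ≈ 316.80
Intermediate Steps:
V(F) = 1/10
M = -33 (M = -40 + 7 = -33)
(M*(-96))*V(2) = -33*(-96)*(1/10) = 3168*(1/10) = 1584/5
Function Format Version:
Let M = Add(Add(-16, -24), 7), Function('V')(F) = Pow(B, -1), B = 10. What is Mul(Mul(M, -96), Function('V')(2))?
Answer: Rational(1584, 5) ≈ 316.80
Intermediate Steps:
Function('V')(F) = Rational(1, 10) (Function('V')(F) = Pow(10, -1) = Rational(1, 10))
M = -33 (M = Add(-40, 7) = -33)
Mul(Mul(M, -96), Function('V')(2)) = Mul(Mul(-33, -96), Rational(1, 10)) = Mul(3168, Rational(1, 10)) = Rational(1584, 5)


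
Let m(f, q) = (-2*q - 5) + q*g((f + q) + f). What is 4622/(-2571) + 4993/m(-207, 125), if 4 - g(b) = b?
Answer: -155265137/93507270 ≈ -1.6605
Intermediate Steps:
g(b) = 4 - b
m(f, q) = -5 - 2*q + q*(4 - q - 2*f) (m(f, q) = (-2*q - 5) + q*(4 - ((f + q) + f)) = (-5 - 2*q) + q*(4 - (q + 2*f)) = (-5 - 2*q) + q*(4 + (-q - 2*f)) = (-5 - 2*q) + q*(4 - q - 2*f) = -5 - 2*q + q*(4 - q - 2*f))
4622/(-2571) + 4993/m(-207, 125) = 4622/(-2571) + 4993/(-5 - 1*125² + 2*125 - 2*(-207)*125) = 4622*(-1/2571) + 4993/(-5 - 1*15625 + 250 + 51750) = -4622/2571 + 4993/(-5 - 15625 + 250 + 51750) = -4622/2571 + 4993/36370 = -155265137/93507270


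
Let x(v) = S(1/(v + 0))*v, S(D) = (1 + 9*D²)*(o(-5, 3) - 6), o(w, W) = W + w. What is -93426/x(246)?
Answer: 638411/13450 ≈ 47.466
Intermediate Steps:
S(D) = -8 - 72*D² (S(D) = (1 + 9*D²)*((3 - 5) - 6) = (1 + 9*D²)*(-2 - 6) = (1 + 9*D²)*(-8) = -8 - 72*D²)
x(v) = v*(-8 - 72/v²) (x(v) = (-8 - 72/(v + 0)²)*v = (-8 - 72/v²)*v = v*(-8 - 72/v²))
-93426/x(246) = -93426/(-72/246 - 8*246) = -93426/(-72*1/246 - 1968) = -93426/(-12/41 - 1968) = -93426/(-80700/41) = -93426*(-41/80700) = 638411/13450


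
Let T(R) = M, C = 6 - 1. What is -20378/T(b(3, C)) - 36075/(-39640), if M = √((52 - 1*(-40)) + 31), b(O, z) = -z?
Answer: 7215/7928 - 20378*√123/123 ≈ -1836.5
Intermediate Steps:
C = 5
M = √123 (M = √((52 + 40) + 31) = √(92 + 31) = √123 ≈ 11.091)
T(R) = √123
-20378/T(b(3, C)) - 36075/(-39640) = -20378*√123/123 - 36075/(-39640) = -20378*√123/123 - 36075*(-1/39640) = -20378*√123/123 + 7215/7928 = 7215/7928 - 20378*√123/123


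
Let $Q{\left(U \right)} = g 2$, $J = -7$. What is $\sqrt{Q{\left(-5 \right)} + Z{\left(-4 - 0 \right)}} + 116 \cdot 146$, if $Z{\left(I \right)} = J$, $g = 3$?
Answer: $16936 + i \approx 16936.0 + 1.0 i$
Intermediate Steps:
$Q{\left(U \right)} = 6$ ($Q{\left(U \right)} = 3 \cdot 2 = 6$)
$Z{\left(I \right)} = -7$
$\sqrt{Q{\left(-5 \right)} + Z{\left(-4 - 0 \right)}} + 116 \cdot 146 = \sqrt{6 - 7} + 116 \cdot 146 = \sqrt{-1} + 16936 = i + 16936 = 16936 + i$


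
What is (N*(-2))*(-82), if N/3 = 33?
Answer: 16236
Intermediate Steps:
N = 99 (N = 3*33 = 99)
(N*(-2))*(-82) = (99*(-2))*(-82) = -198*(-82) = 16236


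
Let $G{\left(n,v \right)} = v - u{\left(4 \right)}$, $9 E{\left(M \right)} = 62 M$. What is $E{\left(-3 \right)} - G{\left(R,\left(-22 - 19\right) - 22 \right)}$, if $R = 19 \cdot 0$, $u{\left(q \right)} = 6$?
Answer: $\frac{145}{3} \approx 48.333$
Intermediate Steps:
$E{\left(M \right)} = \frac{62 M}{9}$
$R = 0$
$G{\left(n,v \right)} = -6 + v$ ($G{\left(n,v \right)} = v - 6 = -6 + v$)
$E{\left(-3 \right)} - G{\left(R,\left(-22 - 19\right) - 22 \right)} = \frac{62}{9} \left(-3\right) - \left(-6 - 63\right) = - \frac{62}{3} - \left(-6 - 63\right) = - \frac{62}{3} - -69 = - \frac{62}{3} + 69 = \frac{145}{3}$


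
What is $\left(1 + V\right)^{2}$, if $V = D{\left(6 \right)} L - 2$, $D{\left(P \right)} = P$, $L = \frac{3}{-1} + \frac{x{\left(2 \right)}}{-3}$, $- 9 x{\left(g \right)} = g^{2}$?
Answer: $\frac{26569}{81} \approx 328.01$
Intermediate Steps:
$x{\left(g \right)} = - \frac{g^{2}}{9}$
$L = - \frac{77}{27}$ ($L = \frac{3}{-1} + \frac{\left(- \frac{1}{9}\right) 2^{2}}{-3} = 3 \left(-1\right) + \left(- \frac{1}{9}\right) 4 \left(- \frac{1}{3}\right) = -3 - - \frac{4}{27} = -3 + \frac{4}{27} = - \frac{77}{27} \approx -2.8519$)
$V = - \frac{172}{9}$ ($V = 6 \left(- \frac{77}{27}\right) - 2 = - \frac{154}{9} - 2 = - \frac{172}{9} \approx -19.111$)
$\left(1 + V\right)^{2} = \left(1 - \frac{172}{9}\right)^{2} = \left(- \frac{163}{9}\right)^{2} = \frac{26569}{81}$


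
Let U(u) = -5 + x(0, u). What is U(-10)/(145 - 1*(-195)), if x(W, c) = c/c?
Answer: -1/85 ≈ -0.011765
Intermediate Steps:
x(W, c) = 1
U(u) = -4 (U(u) = -5 + 1 = -4)
U(-10)/(145 - 1*(-195)) = -4/(145 - 1*(-195)) = -4/(145 + 195) = -4/340 = (1/340)*(-4) = -1/85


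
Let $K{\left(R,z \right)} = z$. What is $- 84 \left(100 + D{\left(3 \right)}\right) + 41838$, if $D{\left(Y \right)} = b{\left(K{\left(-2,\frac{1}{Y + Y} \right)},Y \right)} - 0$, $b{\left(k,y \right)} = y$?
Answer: $33186$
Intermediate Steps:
$D{\left(Y \right)} = Y$ ($D{\left(Y \right)} = Y - 0 = Y + 0 = Y$)
$- 84 \left(100 + D{\left(3 \right)}\right) + 41838 = - 84 \left(100 + 3\right) + 41838 = \left(-84\right) 103 + 41838 = -8652 + 41838 = 33186$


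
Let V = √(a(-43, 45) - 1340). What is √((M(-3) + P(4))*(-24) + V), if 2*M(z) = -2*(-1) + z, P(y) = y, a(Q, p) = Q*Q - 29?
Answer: 2*√(-21 + √30) ≈ 7.8798*I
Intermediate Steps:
a(Q, p) = -29 + Q² (a(Q, p) = Q² - 29 = -29 + Q²)
M(z) = 1 + z/2 (M(z) = (-2*(-1) + z)/2 = (2 + z)/2 = 1 + z/2)
V = 4*√30 (V = √((-29 + (-43)²) - 1340) = √((-29 + 1849) - 1340) = √(1820 - 1340) = √480 = 4*√30 ≈ 21.909)
√((M(-3) + P(4))*(-24) + V) = √(((1 + (½)*(-3)) + 4)*(-24) + 4*√30) = √(((1 - 3/2) + 4)*(-24) + 4*√30) = √((-½ + 4)*(-24) + 4*√30) = √((7/2)*(-24) + 4*√30) = √(-84 + 4*√30)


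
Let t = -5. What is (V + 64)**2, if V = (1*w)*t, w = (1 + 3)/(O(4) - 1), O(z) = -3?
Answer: 4761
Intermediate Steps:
w = -1 (w = (1 + 3)/(-3 - 1) = 4/(-4) = 4*(-1/4) = -1)
V = 5 (V = (1*(-1))*(-5) = -1*(-5) = 5)
(V + 64)**2 = (5 + 64)**2 = 69**2 = 4761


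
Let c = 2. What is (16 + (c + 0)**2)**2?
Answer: 400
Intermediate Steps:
(16 + (c + 0)**2)**2 = (16 + (2 + 0)**2)**2 = (16 + 2**2)**2 = (16 + 4)**2 = 20**2 = 400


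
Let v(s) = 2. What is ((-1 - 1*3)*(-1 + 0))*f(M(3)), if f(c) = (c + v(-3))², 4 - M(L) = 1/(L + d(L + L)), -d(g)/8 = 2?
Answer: 24964/169 ≈ 147.72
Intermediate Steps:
d(g) = -16 (d(g) = -8*2 = -16)
M(L) = 4 - 1/(-16 + L) (M(L) = 4 - 1/(L - 16) = 4 - 1/(-16 + L))
f(c) = (2 + c)² (f(c) = (c + 2)² = (2 + c)²)
((-1 - 1*3)*(-1 + 0))*f(M(3)) = ((-1 - 1*3)*(-1 + 0))*(2 + (-65 + 4*3)/(-16 + 3))² = ((-1 - 3)*(-1))*(2 + (-65 + 12)/(-13))² = (-4*(-1))*(2 - 1/13*(-53))² = 4*(2 + 53/13)² = 4*(79/13)² = 4*(6241/169) = 24964/169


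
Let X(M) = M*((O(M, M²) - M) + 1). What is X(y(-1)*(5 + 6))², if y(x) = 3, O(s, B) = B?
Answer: 1216684161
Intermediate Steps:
X(M) = M*(1 + M² - M) (X(M) = M*((M² - M) + 1) = M*(1 + M² - M))
X(y(-1)*(5 + 6))² = ((3*(5 + 6))*(1 + (3*(5 + 6))² - 3*(5 + 6)))² = ((3*11)*(1 + (3*11)² - 3*11))² = (33*(1 + 33² - 1*33))² = (33*(1 + 1089 - 33))² = (33*1057)² = 34881² = 1216684161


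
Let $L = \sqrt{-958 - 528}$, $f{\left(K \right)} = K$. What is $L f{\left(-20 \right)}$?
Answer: $- 20 i \sqrt{1486} \approx - 770.97 i$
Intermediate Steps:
$L = i \sqrt{1486}$ ($L = \sqrt{-958 - 528} = \sqrt{-1486} = i \sqrt{1486} \approx 38.549 i$)
$L f{\left(-20 \right)} = i \sqrt{1486} \left(-20\right) = - 20 i \sqrt{1486}$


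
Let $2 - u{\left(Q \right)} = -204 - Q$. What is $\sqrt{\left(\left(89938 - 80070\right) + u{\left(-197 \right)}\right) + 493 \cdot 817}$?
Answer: $\sqrt{412658} \approx 642.38$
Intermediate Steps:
$u{\left(Q \right)} = 206 + Q$ ($u{\left(Q \right)} = 2 - \left(-204 - Q\right) = 2 + \left(204 + Q\right) = 206 + Q$)
$\sqrt{\left(\left(89938 - 80070\right) + u{\left(-197 \right)}\right) + 493 \cdot 817} = \sqrt{\left(\left(89938 - 80070\right) + \left(206 - 197\right)\right) + 493 \cdot 817} = \sqrt{\left(9868 + 9\right) + 402781} = \sqrt{9877 + 402781} = \sqrt{412658}$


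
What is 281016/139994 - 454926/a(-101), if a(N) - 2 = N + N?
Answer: 15935778411/6999700 ≈ 2276.6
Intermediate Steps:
a(N) = 2 + 2*N (a(N) = 2 + (N + N) = 2 + 2*N)
281016/139994 - 454926/a(-101) = 281016/139994 - 454926/(2 + 2*(-101)) = 281016*(1/139994) - 454926/(2 - 202) = 140508/69997 - 454926/(-200) = 140508/69997 - 454926*(-1/200) = 140508/69997 + 227463/100 = 15935778411/6999700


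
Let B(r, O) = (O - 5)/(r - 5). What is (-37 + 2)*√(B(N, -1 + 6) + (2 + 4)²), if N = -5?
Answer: -210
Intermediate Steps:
B(r, O) = (-5 + O)/(-5 + r)
(-37 + 2)*√(B(N, -1 + 6) + (2 + 4)²) = (-37 + 2)*√((-5 + (-1 + 6))/(-5 - 5) + (2 + 4)²) = -35*√((-5 + 5)/(-10) + 6²) = -35*√(-⅒*0 + 36) = -35*√(0 + 36) = -35*√36 = -35*6 = -210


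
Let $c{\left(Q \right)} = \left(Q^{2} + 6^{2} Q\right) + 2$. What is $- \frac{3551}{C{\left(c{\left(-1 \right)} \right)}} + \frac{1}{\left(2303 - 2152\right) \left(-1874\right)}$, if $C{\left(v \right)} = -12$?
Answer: $\frac{502420331}{1697844} \approx 295.92$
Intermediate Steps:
$c{\left(Q \right)} = 2 + Q^{2} + 36 Q$ ($c{\left(Q \right)} = \left(Q^{2} + 36 Q\right) + 2 = 2 + Q^{2} + 36 Q$)
$- \frac{3551}{C{\left(c{\left(-1 \right)} \right)}} + \frac{1}{\left(2303 - 2152\right) \left(-1874\right)} = - \frac{3551}{-12} + \frac{1}{\left(2303 - 2152\right) \left(-1874\right)} = \left(-3551\right) \left(- \frac{1}{12}\right) + \frac{1}{151} \left(- \frac{1}{1874}\right) = \frac{3551}{12} + \frac{1}{151} \left(- \frac{1}{1874}\right) = \frac{3551}{12} - \frac{1}{282974} = \frac{502420331}{1697844}$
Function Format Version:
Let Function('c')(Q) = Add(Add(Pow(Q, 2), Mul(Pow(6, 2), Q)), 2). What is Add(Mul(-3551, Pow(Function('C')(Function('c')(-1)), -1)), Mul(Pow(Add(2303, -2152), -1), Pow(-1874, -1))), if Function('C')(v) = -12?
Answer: Rational(502420331, 1697844) ≈ 295.92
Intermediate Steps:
Function('c')(Q) = Add(2, Pow(Q, 2), Mul(36, Q)) (Function('c')(Q) = Add(Add(Pow(Q, 2), Mul(36, Q)), 2) = Add(2, Pow(Q, 2), Mul(36, Q)))
Add(Mul(-3551, Pow(Function('C')(Function('c')(-1)), -1)), Mul(Pow(Add(2303, -2152), -1), Pow(-1874, -1))) = Add(Mul(-3551, Pow(-12, -1)), Mul(Pow(Add(2303, -2152), -1), Pow(-1874, -1))) = Add(Mul(-3551, Rational(-1, 12)), Mul(Pow(151, -1), Rational(-1, 1874))) = Add(Rational(3551, 12), Mul(Rational(1, 151), Rational(-1, 1874))) = Add(Rational(3551, 12), Rational(-1, 282974)) = Rational(502420331, 1697844)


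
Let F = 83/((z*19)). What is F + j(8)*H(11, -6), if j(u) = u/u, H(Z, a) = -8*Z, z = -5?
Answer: -8443/95 ≈ -88.874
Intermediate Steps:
j(u) = 1
F = -83/95 (F = 83/((-5*19)) = 83/(-95) = 83*(-1/95) = -83/95 ≈ -0.87368)
F + j(8)*H(11, -6) = -83/95 + 1*(-8*11) = -83/95 + 1*(-88) = -83/95 - 88 = -8443/95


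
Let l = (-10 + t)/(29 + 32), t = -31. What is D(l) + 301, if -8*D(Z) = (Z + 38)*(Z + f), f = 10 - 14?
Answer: 9609113/29768 ≈ 322.80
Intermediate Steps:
f = -4
l = -41/61 (l = (-10 - 31)/(29 + 32) = -41/61 ≈ -0.67213)
D(Z) = -(-4 + Z)*(38 + Z)/8 (D(Z) = -(Z + 38)*(Z - 4)/8 = -(38 + Z)*(-4 + Z)/8 = -(-4 + Z)*(38 + Z)/8)
D(l) + 301 = (19 - 17/4*(-41/61) - (-41/61)**2/8) + 301 = (19 + 697/244 - 1/8*1681/3721) + 301 = (19 + 697/244 - 1681/29768) + 301 = 648945/29768 + 301 = 9609113/29768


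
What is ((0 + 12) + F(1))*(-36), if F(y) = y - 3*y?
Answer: -360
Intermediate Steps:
F(y) = -2*y
((0 + 12) + F(1))*(-36) = ((0 + 12) - 2*1)*(-36) = (12 - 2)*(-36) = 10*(-36) = -360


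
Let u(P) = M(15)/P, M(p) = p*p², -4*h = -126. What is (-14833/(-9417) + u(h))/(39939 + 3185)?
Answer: 7166581/2842690956 ≈ 0.0025211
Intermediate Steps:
h = 63/2 (h = -¼*(-126) = 63/2 ≈ 31.500)
M(p) = p³
u(P) = 3375/P (u(P) = 15³/P = 3375/P)
(-14833/(-9417) + u(h))/(39939 + 3185) = (-14833/(-9417) + 3375/(63/2))/(39939 + 3185) = (-14833*(-1/9417) + 3375*(2/63))/43124 = (14833/9417 + 750/7)*(1/43124) = (7166581/65919)*(1/43124) = 7166581/2842690956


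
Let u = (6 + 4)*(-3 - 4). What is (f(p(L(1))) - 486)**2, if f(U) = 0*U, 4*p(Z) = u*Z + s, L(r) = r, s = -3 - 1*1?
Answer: 236196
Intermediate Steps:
u = -70 (u = 10*(-7) = -70)
s = -4 (s = -3 - 1 = -4)
p(Z) = -1 - 35*Z/2 (p(Z) = (-70*Z - 4)/4 = (-4 - 70*Z)/4 = -1 - 35*Z/2)
f(U) = 0
(f(p(L(1))) - 486)**2 = (0 - 486)**2 = (-486)**2 = 236196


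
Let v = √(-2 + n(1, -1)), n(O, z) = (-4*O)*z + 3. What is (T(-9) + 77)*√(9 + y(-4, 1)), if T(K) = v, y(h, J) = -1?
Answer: 2*√2*(77 + √5) ≈ 224.11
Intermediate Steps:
n(O, z) = 3 - 4*O*z (n(O, z) = -4*O*z + 3 = 3 - 4*O*z)
v = √5 (v = √(-2 + (3 - 4*1*(-1))) = √(-2 + (3 + 4)) = √(-2 + 7) = √5 ≈ 2.2361)
T(K) = √5
(T(-9) + 77)*√(9 + y(-4, 1)) = (√5 + 77)*√(9 - 1) = (77 + √5)*√8 = (77 + √5)*(2*√2) = 2*√2*(77 + √5)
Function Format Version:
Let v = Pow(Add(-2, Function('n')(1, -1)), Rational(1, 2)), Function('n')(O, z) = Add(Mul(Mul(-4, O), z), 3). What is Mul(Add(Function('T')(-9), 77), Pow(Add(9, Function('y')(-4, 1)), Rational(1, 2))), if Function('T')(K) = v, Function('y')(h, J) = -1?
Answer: Mul(2, Pow(2, Rational(1, 2)), Add(77, Pow(5, Rational(1, 2)))) ≈ 224.11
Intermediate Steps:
Function('n')(O, z) = Add(3, Mul(-4, O, z)) (Function('n')(O, z) = Add(Mul(-4, O, z), 3) = Add(3, Mul(-4, O, z)))
v = Pow(5, Rational(1, 2)) (v = Pow(Add(-2, Add(3, Mul(-4, 1, -1))), Rational(1, 2)) = Pow(Add(-2, Add(3, 4)), Rational(1, 2)) = Pow(Add(-2, 7), Rational(1, 2)) = Pow(5, Rational(1, 2)) ≈ 2.2361)
Function('T')(K) = Pow(5, Rational(1, 2))
Mul(Add(Function('T')(-9), 77), Pow(Add(9, Function('y')(-4, 1)), Rational(1, 2))) = Mul(Add(Pow(5, Rational(1, 2)), 77), Pow(Add(9, -1), Rational(1, 2))) = Mul(Add(77, Pow(5, Rational(1, 2))), Pow(8, Rational(1, 2))) = Mul(Add(77, Pow(5, Rational(1, 2))), Mul(2, Pow(2, Rational(1, 2)))) = Mul(2, Pow(2, Rational(1, 2)), Add(77, Pow(5, Rational(1, 2))))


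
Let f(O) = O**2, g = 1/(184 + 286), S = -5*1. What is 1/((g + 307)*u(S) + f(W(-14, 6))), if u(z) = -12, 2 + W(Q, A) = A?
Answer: -235/861986 ≈ -0.00027263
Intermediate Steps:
S = -5
W(Q, A) = -2 + A
g = 1/470 ≈ 0.0021277
1/((g + 307)*u(S) + f(W(-14, 6))) = 1/((1/470 + 307)*(-12) + (-2 + 6)**2) = 1/((144291/470)*(-12) + 4**2) = 1/(-865746/235 + 16) = 1/(-861986/235) = -235/861986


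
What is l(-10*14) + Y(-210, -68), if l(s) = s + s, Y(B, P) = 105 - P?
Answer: -107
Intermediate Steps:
l(s) = 2*s
l(-10*14) + Y(-210, -68) = 2*(-10*14) + (105 - 1*(-68)) = 2*(-140) + (105 + 68) = -280 + 173 = -107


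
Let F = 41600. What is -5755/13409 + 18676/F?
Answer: 2754621/139453600 ≈ 0.019753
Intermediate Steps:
-5755/13409 + 18676/F = -5755/13409 + 18676/41600 = -5755*1/13409 + 18676*(1/41600) = -5755/13409 + 4669/10400 = 2754621/139453600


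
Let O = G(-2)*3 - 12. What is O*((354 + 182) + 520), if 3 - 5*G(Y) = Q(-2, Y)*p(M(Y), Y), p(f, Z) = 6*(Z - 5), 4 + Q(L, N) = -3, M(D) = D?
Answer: -985248/5 ≈ -1.9705e+5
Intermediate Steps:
Q(L, N) = -7 (Q(L, N) = -4 - 3 = -7)
p(f, Z) = -30 + 6*Z (p(f, Z) = 6*(-5 + Z) = -30 + 6*Z)
G(Y) = -207/5 + 42*Y/5 (G(Y) = 3/5 - (-7)*(-30 + 6*Y)/5 = 3/5 - (210 - 42*Y)/5 = 3/5 + (-42 + 42*Y/5) = -207/5 + 42*Y/5)
O = -933/5 (O = (-207/5 + (42/5)*(-2))*3 - 12 = (-207/5 - 84/5)*3 - 12 = -291/5*3 - 12 = -873/5 - 12 = -933/5 ≈ -186.60)
O*((354 + 182) + 520) = -933*((354 + 182) + 520)/5 = -933*(536 + 520)/5 = -933/5*1056 = -985248/5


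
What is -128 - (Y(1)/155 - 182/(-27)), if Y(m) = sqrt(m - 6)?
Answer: -3638/27 - I*sqrt(5)/155 ≈ -134.74 - 0.014426*I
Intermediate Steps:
Y(m) = sqrt(-6 + m)
-128 - (Y(1)/155 - 182/(-27)) = -128 - (sqrt(-6 + 1)/155 - 182/(-27)) = -128 - (sqrt(-5)*(1/155) - 182*(-1/27)) = -128 - ((I*sqrt(5))*(1/155) + 182/27) = -128 - (I*sqrt(5)/155 + 182/27) = -128 - (182/27 + I*sqrt(5)/155) = -128 + (-182/27 - I*sqrt(5)/155) = -3638/27 - I*sqrt(5)/155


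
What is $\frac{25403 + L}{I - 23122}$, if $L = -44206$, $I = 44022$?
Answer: $- \frac{18803}{20900} \approx -0.89966$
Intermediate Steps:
$\frac{25403 + L}{I - 23122} = \frac{25403 - 44206}{44022 - 23122} = - \frac{18803}{20900}$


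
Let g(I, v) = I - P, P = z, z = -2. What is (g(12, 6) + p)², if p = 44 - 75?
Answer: 289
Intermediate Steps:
P = -2
g(I, v) = 2 + I (g(I, v) = I - 1*(-2) = I + 2 = 2 + I)
p = -31
(g(12, 6) + p)² = ((2 + 12) - 31)² = (14 - 31)² = (-17)² = 289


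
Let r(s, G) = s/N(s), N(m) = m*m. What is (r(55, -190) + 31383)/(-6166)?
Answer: -863033/169565 ≈ -5.0897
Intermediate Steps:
N(m) = m²
r(s, G) = 1/s (r(s, G) = s/(s²) = s/s² = 1/s)
(r(55, -190) + 31383)/(-6166) = (1/55 + 31383)/(-6166) = (1/55 + 31383)*(-1/6166) = (1726066/55)*(-1/6166) = -863033/169565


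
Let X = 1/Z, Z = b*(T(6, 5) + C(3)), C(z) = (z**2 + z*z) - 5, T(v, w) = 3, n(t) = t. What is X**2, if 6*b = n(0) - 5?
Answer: 9/1600 ≈ 0.0056250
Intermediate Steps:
C(z) = -5 + 2*z**2 (C(z) = (z**2 + z**2) - 5 = 2*z**2 - 5 = -5 + 2*z**2)
b = -5/6 (b = (0 - 5)/6 = (1/6)*(-5) = -5/6 ≈ -0.83333)
Z = -40/3 (Z = -5*(3 + (-5 + 2*3**2))/6 = -5*(3 + (-5 + 2*9))/6 = -5*(3 + (-5 + 18))/6 = -5*(3 + 13)/6 = -5/6*16 = -40/3 ≈ -13.333)
X = -3/40 (X = 1/(-40/3) = -3/40 ≈ -0.075000)
X**2 = (-3/40)**2 = 9/1600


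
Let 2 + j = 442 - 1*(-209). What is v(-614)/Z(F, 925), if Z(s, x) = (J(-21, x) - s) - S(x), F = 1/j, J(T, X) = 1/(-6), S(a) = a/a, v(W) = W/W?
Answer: -3894/4549 ≈ -0.85601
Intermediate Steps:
v(W) = 1
S(a) = 1
J(T, X) = -⅙
j = 649 (j = -2 + (442 - 1*(-209)) = -2 + (442 + 209) = -2 + 651 = 649)
F = 1/649 ≈ 0.0015408
Z(s, x) = -7/6 - s (Z(s, x) = (-⅙ - s) - 1*1 = (-⅙ - s) - 1 = -7/6 - s)
v(-614)/Z(F, 925) = 1/(-7/6 - 1*1/649) = 1/(-7/6 - 1/649) = 1/(-4549/3894) = 1*(-3894/4549) = -3894/4549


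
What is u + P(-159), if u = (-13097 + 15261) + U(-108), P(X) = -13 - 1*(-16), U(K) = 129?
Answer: 2296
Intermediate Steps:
P(X) = 3 (P(X) = -13 + 16 = 3)
u = 2293 (u = (-13097 + 15261) + 129 = 2164 + 129 = 2293)
u + P(-159) = 2293 + 3 = 2296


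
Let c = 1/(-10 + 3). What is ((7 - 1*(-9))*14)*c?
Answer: -32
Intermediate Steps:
c = -1/7 (c = 1/(-7) = -1/7 ≈ -0.14286)
((7 - 1*(-9))*14)*c = ((7 - 1*(-9))*14)*(-1/7) = ((7 + 9)*14)*(-1/7) = (16*14)*(-1/7) = 224*(-1/7) = -32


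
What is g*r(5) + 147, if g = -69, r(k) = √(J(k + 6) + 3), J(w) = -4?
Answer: 147 - 69*I ≈ 147.0 - 69.0*I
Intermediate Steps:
r(k) = I (r(k) = √(-4 + 3) = √(-1) = I)
g*r(5) + 147 = -69*I + 147 = 147 - 69*I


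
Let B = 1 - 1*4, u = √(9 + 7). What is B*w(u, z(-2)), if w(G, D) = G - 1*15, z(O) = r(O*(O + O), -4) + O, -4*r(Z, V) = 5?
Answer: 33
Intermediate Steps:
r(Z, V) = -5/4 (r(Z, V) = -¼*5 = -5/4)
z(O) = -5/4 + O
u = 4 (u = √16 = 4)
B = -3 (B = 1 - 4 = -3)
w(G, D) = -15 + G (w(G, D) = G - 15 = -15 + G)
B*w(u, z(-2)) = -3*(-15 + 4) = -3*(-11) = 33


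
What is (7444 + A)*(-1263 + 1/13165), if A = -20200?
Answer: 212099037864/13165 ≈ 1.6111e+7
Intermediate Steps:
(7444 + A)*(-1263 + 1/13165) = (7444 - 20200)*(-1263 + 1/13165) = -12756*(-1263 + 1/13165) = -12756*(-16627394/13165) = 212099037864/13165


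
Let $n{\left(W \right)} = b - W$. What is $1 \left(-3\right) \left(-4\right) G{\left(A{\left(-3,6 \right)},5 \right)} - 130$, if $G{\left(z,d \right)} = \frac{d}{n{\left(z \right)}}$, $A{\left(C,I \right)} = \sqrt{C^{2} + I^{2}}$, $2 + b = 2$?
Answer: $-130 - 4 \sqrt{5} \approx -138.94$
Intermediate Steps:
$b = 0$ ($b = -2 + 2 = 0$)
$n{\left(W \right)} = - W$ ($n{\left(W \right)} = 0 - W = - W$)
$G{\left(z,d \right)} = - \frac{d}{z}$ ($G{\left(z,d \right)} = \frac{d}{\left(-1\right) z} = d \left(- \frac{1}{z}\right) = - \frac{d}{z}$)
$1 \left(-3\right) \left(-4\right) G{\left(A{\left(-3,6 \right)},5 \right)} - 130 = 1 \left(-3\right) \left(-4\right) \left(\left(-1\right) 5 \frac{1}{\sqrt{\left(-3\right)^{2} + 6^{2}}}\right) - 130 = \left(-3\right) \left(-4\right) \left(\left(-1\right) 5 \frac{1}{\sqrt{9 + 36}}\right) - 130 = 12 \left(\left(-1\right) 5 \frac{1}{\sqrt{45}}\right) - 130 = 12 \left(\left(-1\right) 5 \frac{1}{3 \sqrt{5}}\right) - 130 = 12 \left(\left(-1\right) 5 \frac{\sqrt{5}}{15}\right) - 130 = 12 \left(- \frac{\sqrt{5}}{3}\right) - 130 = - 4 \sqrt{5} - 130 = -130 - 4 \sqrt{5}$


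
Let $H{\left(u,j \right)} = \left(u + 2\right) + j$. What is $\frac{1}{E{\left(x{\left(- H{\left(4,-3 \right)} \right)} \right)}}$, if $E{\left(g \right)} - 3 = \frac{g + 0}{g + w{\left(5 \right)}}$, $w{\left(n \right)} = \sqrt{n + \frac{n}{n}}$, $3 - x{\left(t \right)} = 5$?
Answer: $- \frac{1}{5} - \frac{\sqrt{6}}{5} \approx -0.6899$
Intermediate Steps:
$H{\left(u,j \right)} = 2 + j + u$ ($H{\left(u,j \right)} = \left(2 + u\right) + j = 2 + j + u$)
$x{\left(t \right)} = -2$ ($x{\left(t \right)} = 3 - 5 = -2$)
$w{\left(n \right)} = \sqrt{1 + n}$ ($w{\left(n \right)} = \sqrt{n + 1} = \sqrt{1 + n}$)
$E{\left(g \right)} = 3 + \frac{g}{g + \sqrt{6}}$ ($E{\left(g \right)} = 3 + \frac{g + 0}{g + \sqrt{1 + 5}} = 3 + \frac{g}{g + \sqrt{6}}$)
$\frac{1}{E{\left(x{\left(- H{\left(4,-3 \right)} \right)} \right)}} = \frac{1}{\frac{1}{-2 + \sqrt{6}} \left(3 \sqrt{6} + 4 \left(-2\right)\right)} = \frac{1}{\frac{1}{-2 + \sqrt{6}} \left(3 \sqrt{6} - 8\right)} = \frac{1}{\frac{1}{-2 + \sqrt{6}} \left(-8 + 3 \sqrt{6}\right)} = \frac{-2 + \sqrt{6}}{-8 + 3 \sqrt{6}}$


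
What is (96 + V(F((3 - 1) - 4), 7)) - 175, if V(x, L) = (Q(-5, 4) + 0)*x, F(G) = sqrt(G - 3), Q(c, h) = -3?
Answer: -79 - 3*I*sqrt(5) ≈ -79.0 - 6.7082*I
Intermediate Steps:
F(G) = sqrt(-3 + G)
V(x, L) = -3*x (V(x, L) = (-3 + 0)*x = -3*x)
(96 + V(F((3 - 1) - 4), 7)) - 175 = (96 - 3*sqrt(-3 + ((3 - 1) - 4))) - 175 = (96 - 3*sqrt(-3 + (2 - 4))) - 175 = (96 - 3*sqrt(-3 - 2)) - 175 = (96 - 3*I*sqrt(5)) - 175 = -79 - 3*I*sqrt(5)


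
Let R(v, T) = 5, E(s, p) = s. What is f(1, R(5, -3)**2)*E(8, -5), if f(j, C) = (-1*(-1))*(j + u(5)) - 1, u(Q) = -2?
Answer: -16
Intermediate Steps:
f(j, C) = -3 + j (f(j, C) = (-1*(-1))*(j - 2) - 1 = 1*(-2 + j) - 1 = (-2 + j) - 1 = -3 + j)
f(1, R(5, -3)**2)*E(8, -5) = (-3 + 1)*8 = -2*8 = -16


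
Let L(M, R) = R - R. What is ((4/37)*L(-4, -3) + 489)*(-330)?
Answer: -161370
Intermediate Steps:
L(M, R) = 0
((4/37)*L(-4, -3) + 489)*(-330) = ((4/37)*0 + 489)*(-330) = (0 + 489)*(-330) = 489*(-330) = -161370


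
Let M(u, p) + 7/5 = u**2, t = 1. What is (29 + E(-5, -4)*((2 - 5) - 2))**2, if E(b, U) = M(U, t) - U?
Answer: 4096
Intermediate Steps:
M(u, p) = -7/5 + u**2
E(b, U) = -7/5 + U**2 - U (E(b, U) = (-7/5 + U**2) - U = -7/5 + U**2 - U)
(29 + E(-5, -4)*((2 - 5) - 2))**2 = (29 + (-7/5 + (-4)**2 - 1*(-4))*((2 - 5) - 2))**2 = (29 + (-7/5 + 16 + 4)*(-3 - 2))**2 = (29 + (93/5)*(-5))**2 = (29 - 93)**2 = (-64)**2 = 4096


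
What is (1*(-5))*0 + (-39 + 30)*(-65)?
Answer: 585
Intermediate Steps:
(1*(-5))*0 + (-39 + 30)*(-65) = -5*0 - 9*(-65) = 0 + 585 = 585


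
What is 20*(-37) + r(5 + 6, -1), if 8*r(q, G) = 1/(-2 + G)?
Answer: -17761/24 ≈ -740.04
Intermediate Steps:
r(q, G) = 1/(8*(-2 + G))
20*(-37) + r(5 + 6, -1) = 20*(-37) + 1/(8*(-2 - 1)) = -740 + (1/8)/(-3) = -740 + (1/8)*(-1/3) = -740 - 1/24 = -17761/24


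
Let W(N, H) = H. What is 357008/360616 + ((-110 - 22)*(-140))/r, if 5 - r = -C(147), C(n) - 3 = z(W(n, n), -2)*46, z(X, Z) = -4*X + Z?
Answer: 4497258/14559871 ≈ 0.30888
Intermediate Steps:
z(X, Z) = Z - 4*X
C(n) = -89 - 184*n (C(n) = 3 + (-2 - 4*n)*46 = 3 + (-92 - 184*n) = -89 - 184*n)
r = -27132 (r = 5 - (-1)*(-89 - 184*147) = 5 - (-1)*(-89 - 27048) = 5 - (-1)*(-27137) = 5 - 1*27137 = 5 - 27137 = -27132)
357008/360616 + ((-110 - 22)*(-140))/r = 357008/360616 + ((-110 - 22)*(-140))/(-27132) = 357008*(1/360616) - 132*(-140)*(-1/27132) = 44626/45077 + 18480*(-1/27132) = 44626/45077 - 220/323 = 4497258/14559871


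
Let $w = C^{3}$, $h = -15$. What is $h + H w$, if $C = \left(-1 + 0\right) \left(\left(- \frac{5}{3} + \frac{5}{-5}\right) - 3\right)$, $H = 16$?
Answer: $\frac{78203}{27} \approx 2896.4$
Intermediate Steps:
$C = \frac{17}{3}$ ($C = - (\left(\left(-5\right) \frac{1}{3} + 5 \left(- \frac{1}{5}\right)\right) - 3) = - (\left(- \frac{5}{3} - 1\right) - 3) = - (- \frac{8}{3} - 3) = \left(-1\right) \left(- \frac{17}{3}\right) = \frac{17}{3} \approx 5.6667$)
$w = \frac{4913}{27}$ ($w = \left(\frac{17}{3}\right)^{3} = \frac{4913}{27} \approx 181.96$)
$h + H w = -15 + 16 \cdot \frac{4913}{27} = -15 + \frac{78608}{27} = \frac{78203}{27}$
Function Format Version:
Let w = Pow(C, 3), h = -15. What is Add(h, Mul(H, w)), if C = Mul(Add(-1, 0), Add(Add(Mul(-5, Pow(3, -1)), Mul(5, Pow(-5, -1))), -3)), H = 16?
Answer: Rational(78203, 27) ≈ 2896.4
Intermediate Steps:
C = Rational(17, 3) (C = Mul(-1, Add(Add(Mul(-5, Rational(1, 3)), Mul(5, Rational(-1, 5))), -3)) = Mul(-1, Add(Add(Rational(-5, 3), -1), -3)) = Mul(-1, Add(Rational(-8, 3), -3)) = Mul(-1, Rational(-17, 3)) = Rational(17, 3) ≈ 5.6667)
w = Rational(4913, 27) (w = Pow(Rational(17, 3), 3) = Rational(4913, 27) ≈ 181.96)
Add(h, Mul(H, w)) = Add(-15, Mul(16, Rational(4913, 27))) = Add(-15, Rational(78608, 27)) = Rational(78203, 27)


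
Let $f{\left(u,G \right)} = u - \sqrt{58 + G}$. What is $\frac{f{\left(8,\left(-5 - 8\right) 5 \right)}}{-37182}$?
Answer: $- \frac{4}{18591} + \frac{i \sqrt{7}}{37182} \approx -0.00021516 + 7.1157 \cdot 10^{-5} i$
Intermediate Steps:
$\frac{f{\left(8,\left(-5 - 8\right) 5 \right)}}{-37182} = \frac{8 - \sqrt{58 + \left(-5 - 8\right) 5}}{-37182} = \left(8 - \sqrt{58 - 65}\right) \left(- \frac{1}{37182}\right) = \left(8 - \sqrt{-7}\right) \left(- \frac{1}{37182}\right) = \left(8 - i \sqrt{7}\right) \left(- \frac{1}{37182}\right) = - \frac{4}{18591} + \frac{i \sqrt{7}}{37182}$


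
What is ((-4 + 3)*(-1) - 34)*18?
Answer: -594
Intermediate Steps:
((-4 + 3)*(-1) - 34)*18 = (-1*(-1) - 34)*18 = (1 - 34)*18 = -33*18 = -594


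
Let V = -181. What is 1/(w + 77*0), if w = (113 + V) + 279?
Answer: 1/211 ≈ 0.0047393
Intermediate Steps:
w = 211 (w = (113 - 181) + 279 = -68 + 279 = 211)
1/(w + 77*0) = 1/(211 + 77*0) = 1/(211 + 0) = 1/211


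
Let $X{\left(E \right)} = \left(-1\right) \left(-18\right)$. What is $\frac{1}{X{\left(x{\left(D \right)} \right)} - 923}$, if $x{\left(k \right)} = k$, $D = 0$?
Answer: $- \frac{1}{905} \approx -0.001105$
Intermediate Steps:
$X{\left(E \right)} = 18$
$\frac{1}{X{\left(x{\left(D \right)} \right)} - 923} = \frac{1}{18 - 923} = \frac{1}{-905} = - \frac{1}{905}$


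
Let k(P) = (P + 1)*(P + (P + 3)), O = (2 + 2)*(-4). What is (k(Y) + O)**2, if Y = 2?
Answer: 25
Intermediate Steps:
O = -16 (O = 4*(-4) = -16)
k(P) = (1 + P)*(3 + 2*P) (k(P) = (1 + P)*(P + (3 + P)) = (1 + P)*(3 + 2*P))
(k(Y) + O)**2 = ((3 + 2*2**2 + 5*2) - 16)**2 = ((3 + 2*4 + 10) - 16)**2 = ((3 + 8 + 10) - 16)**2 = (21 - 16)**2 = 5**2 = 25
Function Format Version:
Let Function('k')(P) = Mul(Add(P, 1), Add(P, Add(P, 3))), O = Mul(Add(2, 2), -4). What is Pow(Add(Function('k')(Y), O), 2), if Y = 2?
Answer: 25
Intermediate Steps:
O = -16 (O = Mul(4, -4) = -16)
Function('k')(P) = Mul(Add(1, P), Add(3, Mul(2, P))) (Function('k')(P) = Mul(Add(1, P), Add(P, Add(3, P))) = Mul(Add(1, P), Add(3, Mul(2, P))))
Pow(Add(Function('k')(Y), O), 2) = Pow(Add(Add(3, Mul(2, Pow(2, 2)), Mul(5, 2)), -16), 2) = Pow(Add(Add(3, Mul(2, 4), 10), -16), 2) = Pow(Add(Add(3, 8, 10), -16), 2) = Pow(Add(21, -16), 2) = Pow(5, 2) = 25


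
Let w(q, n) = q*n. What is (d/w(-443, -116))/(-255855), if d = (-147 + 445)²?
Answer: -22201/3286969185 ≈ -6.7542e-6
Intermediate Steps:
d = 88804 (d = 298² = 88804)
w(q, n) = n*q
(d/w(-443, -116))/(-255855) = (88804/((-116*(-443))))/(-255855) = (88804/51388)*(-1/255855) = (88804*(1/51388))*(-1/255855) = (22201/12847)*(-1/255855) = -22201/3286969185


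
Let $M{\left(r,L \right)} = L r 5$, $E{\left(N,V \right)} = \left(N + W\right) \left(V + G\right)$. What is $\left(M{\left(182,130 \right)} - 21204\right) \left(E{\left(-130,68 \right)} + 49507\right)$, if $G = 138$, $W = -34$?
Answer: $1526640408$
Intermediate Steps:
$E{\left(N,V \right)} = \left(-34 + N\right) \left(138 + V\right)$ ($E{\left(N,V \right)} = \left(N - 34\right) \left(V + 138\right) = \left(-34 + N\right) \left(138 + V\right)$)
$M{\left(r,L \right)} = 5 L r$
$\left(M{\left(182,130 \right)} - 21204\right) \left(E{\left(-130,68 \right)} + 49507\right) = \left(5 \cdot 130 \cdot 182 - 21204\right) \left(\left(-4692 - 2312 + 138 \left(-130\right) - 8840\right) + 49507\right) = \left(118300 - 21204\right) \left(\left(-4692 - 2312 - 17940 - 8840\right) + 49507\right) = 97096 \left(-33784 + 49507\right) = 97096 \cdot 15723 = 1526640408$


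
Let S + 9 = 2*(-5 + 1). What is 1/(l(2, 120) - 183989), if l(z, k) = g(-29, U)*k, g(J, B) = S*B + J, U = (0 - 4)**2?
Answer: -1/220109 ≈ -4.5432e-6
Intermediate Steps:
S = -17 (S = -9 + 2*(-5 + 1) = -9 + 2*(-4) = -9 - 8 = -17)
U = 16 (U = (-4)**2 = 16)
g(J, B) = J - 17*B (g(J, B) = -17*B + J = J - 17*B)
l(z, k) = -301*k (l(z, k) = (-29 - 17*16)*k = (-29 - 272)*k = -301*k)
1/(l(2, 120) - 183989) = 1/(-301*120 - 183989) = 1/(-36120 - 183989) = 1/(-220109) = -1/220109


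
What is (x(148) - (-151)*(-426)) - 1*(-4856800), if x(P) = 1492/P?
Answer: 177321911/37 ≈ 4.7925e+6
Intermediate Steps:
(x(148) - (-151)*(-426)) - 1*(-4856800) = (1492/148 - (-151)*(-426)) - 1*(-4856800) = (1492*(1/148) - 1*64326) + 4856800 = (373/37 - 64326) + 4856800 = -2379689/37 + 4856800 = 177321911/37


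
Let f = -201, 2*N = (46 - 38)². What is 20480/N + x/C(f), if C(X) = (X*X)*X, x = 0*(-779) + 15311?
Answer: 5197169329/8120601 ≈ 640.00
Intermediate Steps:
N = 32 (N = (46 - 38)²/2 = (½)*8² = (½)*64 = 32)
x = 15311 (x = 0 + 15311 = 15311)
C(X) = X³ (C(X) = X²*X = X³)
20480/N + x/C(f) = 20480/32 + 15311/((-201)³) = 20480*(1/32) + 15311/(-8120601) = 640 + 15311*(-1/8120601) = 640 - 15311/8120601 = 5197169329/8120601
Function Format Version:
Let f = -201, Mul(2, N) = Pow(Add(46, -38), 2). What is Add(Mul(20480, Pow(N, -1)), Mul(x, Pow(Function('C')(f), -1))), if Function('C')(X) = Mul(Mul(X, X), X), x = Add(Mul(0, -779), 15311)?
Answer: Rational(5197169329, 8120601) ≈ 640.00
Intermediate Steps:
N = 32 (N = Mul(Rational(1, 2), Pow(Add(46, -38), 2)) = Mul(Rational(1, 2), Pow(8, 2)) = Mul(Rational(1, 2), 64) = 32)
x = 15311 (x = Add(0, 15311) = 15311)
Function('C')(X) = Pow(X, 3) (Function('C')(X) = Mul(Pow(X, 2), X) = Pow(X, 3))
Add(Mul(20480, Pow(N, -1)), Mul(x, Pow(Function('C')(f), -1))) = Add(Mul(20480, Pow(32, -1)), Mul(15311, Pow(Pow(-201, 3), -1))) = Add(Mul(20480, Rational(1, 32)), Mul(15311, Pow(-8120601, -1))) = Add(640, Mul(15311, Rational(-1, 8120601))) = Add(640, Rational(-15311, 8120601)) = Rational(5197169329, 8120601)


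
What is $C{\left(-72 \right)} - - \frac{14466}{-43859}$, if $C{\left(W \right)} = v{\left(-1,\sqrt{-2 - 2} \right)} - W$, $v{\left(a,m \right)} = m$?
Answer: $\frac{3143382}{43859} + 2 i \approx 71.67 + 2.0 i$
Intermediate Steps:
$C{\left(W \right)} = - W + 2 i$ ($C{\left(W \right)} = \sqrt{-2 - 2} - W = \sqrt{-4} - W = 2 i - W = - W + 2 i$)
$C{\left(-72 \right)} - - \frac{14466}{-43859} = \left(\left(-1\right) \left(-72\right) + 2 i\right) - - \frac{14466}{-43859} = \left(72 + 2 i\right) - \left(-14466\right) \left(- \frac{1}{43859}\right) = \left(72 + 2 i\right) - \frac{14466}{43859} = \frac{3143382}{43859} + 2 i$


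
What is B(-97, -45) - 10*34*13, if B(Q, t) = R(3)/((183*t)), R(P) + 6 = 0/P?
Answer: -12132898/2745 ≈ -4420.0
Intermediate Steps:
R(P) = -6 (R(P) = -6 + 0/P = -6 + 0 = -6)
B(Q, t) = -2/(61*t) (B(Q, t) = -6*1/(183*t) = -2/(61*t))
B(-97, -45) - 10*34*13 = -2/61/(-45) - 10*34*13 = -2/61*(-1/45) - 340*13 = 2/2745 - 1*4420 = 2/2745 - 4420 = -12132898/2745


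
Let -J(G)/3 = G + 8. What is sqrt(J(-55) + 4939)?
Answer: 2*sqrt(1270) ≈ 71.274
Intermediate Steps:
J(G) = -24 - 3*G (J(G) = -3*(G + 8) = -3*(8 + G) = -24 - 3*G)
sqrt(J(-55) + 4939) = sqrt((-24 - 3*(-55)) + 4939) = sqrt((-24 + 165) + 4939) = sqrt(141 + 4939) = sqrt(5080) = 2*sqrt(1270)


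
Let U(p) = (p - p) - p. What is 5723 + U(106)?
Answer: 5617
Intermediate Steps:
U(p) = -p (U(p) = 0 - p = -p)
5723 + U(106) = 5723 - 1*106 = 5723 - 106 = 5617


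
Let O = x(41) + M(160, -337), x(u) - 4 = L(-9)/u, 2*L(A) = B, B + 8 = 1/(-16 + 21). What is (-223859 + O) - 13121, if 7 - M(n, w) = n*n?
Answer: -107653329/410 ≈ -2.6257e+5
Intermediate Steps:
M(n, w) = 7 - n**2 (M(n, w) = 7 - n*n = 7 - n**2)
B = -39/5 (B = -8 + 1/(-16 + 21) = -8 + 1/5 = -39/5 ≈ -7.8000)
L(A) = -39/10 (L(A) = (1/2)*(-39/5) = -39/10)
x(u) = 4 - 39/(10*u)
O = -10491529/410 (O = (4 - 39/10/41) + (7 - 1*160**2) = (4 - 39/10*1/41) + (7 - 1*25600) = (4 - 39/410) + (7 - 25600) = 1601/410 - 25593 = -10491529/410 ≈ -25589.)
(-223859 + O) - 13121 = (-223859 - 10491529/410) - 13121 = -102273719/410 - 13121 = -107653329/410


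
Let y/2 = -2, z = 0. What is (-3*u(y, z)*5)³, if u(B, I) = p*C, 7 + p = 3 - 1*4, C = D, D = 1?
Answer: 1728000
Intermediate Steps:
y = -4 (y = 2*(-2) = -4)
C = 1
p = -8 (p = -7 + (3 - 1*4) = -7 + (3 - 4) = -7 - 1 = -8)
u(B, I) = -8 (u(B, I) = -8*1 = -8)
(-3*u(y, z)*5)³ = (-3*(-8)*5)³ = (24*5)³ = 120³ = 1728000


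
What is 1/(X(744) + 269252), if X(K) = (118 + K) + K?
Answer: 1/270858 ≈ 3.6920e-6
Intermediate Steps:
X(K) = 118 + 2*K
1/(X(744) + 269252) = 1/((118 + 2*744) + 269252) = 1/((118 + 1488) + 269252) = 1/(1606 + 269252) = 1/270858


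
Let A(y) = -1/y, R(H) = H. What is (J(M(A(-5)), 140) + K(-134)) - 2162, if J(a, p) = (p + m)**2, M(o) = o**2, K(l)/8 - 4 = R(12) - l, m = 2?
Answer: 19202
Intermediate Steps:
K(l) = 128 - 8*l (K(l) = 32 + 8*(12 - l) = 32 + (96 - 8*l) = 128 - 8*l)
J(a, p) = (2 + p)**2 (J(a, p) = (p + 2)**2 = (2 + p)**2)
(J(M(A(-5)), 140) + K(-134)) - 2162 = ((2 + 140)**2 + (128 - 8*(-134))) - 2162 = (142**2 + (128 + 1072)) - 2162 = (20164 + 1200) - 2162 = 21364 - 2162 = 19202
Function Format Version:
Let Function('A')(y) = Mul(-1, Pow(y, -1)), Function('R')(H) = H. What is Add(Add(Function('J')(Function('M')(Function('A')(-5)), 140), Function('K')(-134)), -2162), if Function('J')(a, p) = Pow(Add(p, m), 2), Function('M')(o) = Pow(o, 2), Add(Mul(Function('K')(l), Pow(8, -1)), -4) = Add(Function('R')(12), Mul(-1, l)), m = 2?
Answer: 19202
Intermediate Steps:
Function('K')(l) = Add(128, Mul(-8, l)) (Function('K')(l) = Add(32, Mul(8, Add(12, Mul(-1, l)))) = Add(32, Add(96, Mul(-8, l))) = Add(128, Mul(-8, l)))
Function('J')(a, p) = Pow(Add(2, p), 2) (Function('J')(a, p) = Pow(Add(p, 2), 2) = Pow(Add(2, p), 2))
Add(Add(Function('J')(Function('M')(Function('A')(-5)), 140), Function('K')(-134)), -2162) = Add(Add(Pow(Add(2, 140), 2), Add(128, Mul(-8, -134))), -2162) = Add(Add(Pow(142, 2), Add(128, 1072)), -2162) = Add(Add(20164, 1200), -2162) = Add(21364, -2162) = 19202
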